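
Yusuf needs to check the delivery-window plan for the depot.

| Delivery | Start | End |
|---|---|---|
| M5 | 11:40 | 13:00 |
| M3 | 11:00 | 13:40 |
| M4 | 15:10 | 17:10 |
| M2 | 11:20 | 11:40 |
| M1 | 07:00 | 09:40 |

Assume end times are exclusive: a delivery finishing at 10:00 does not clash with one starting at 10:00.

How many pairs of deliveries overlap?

2

Check each pair: they overlap iff neither finishes before the other starts.
Sorted by start: M1, M3, M2, M5, M4.
M3 starts after M1 ends — done with M1.
M2 starts before M3 ends → M3 and M2 overlap.
M5 starts before M3 ends → M3 and M5 overlap.
M4 starts after M3 ends.
M5 starts exactly when M2 ends (back-to-back, no overlap) — done with M2.
M4 starts after M5 ends.
Overlapping pairs: M2 & M3, M3 & M5 — 2 in total.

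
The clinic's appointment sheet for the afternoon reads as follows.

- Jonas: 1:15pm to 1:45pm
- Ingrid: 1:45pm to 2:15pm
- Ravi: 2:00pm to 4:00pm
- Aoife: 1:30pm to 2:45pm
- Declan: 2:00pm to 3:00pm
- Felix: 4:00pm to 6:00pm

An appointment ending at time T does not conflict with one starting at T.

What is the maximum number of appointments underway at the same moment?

4

Walk through starts and ends in time order (an end at T is processed before a start at T):
1:15pm start Jonas → 1
1:30pm start Aoife → 2
1:45pm end Jonas → 1
1:45pm start Ingrid → 2
2:00pm start Declan → 3
2:00pm start Ravi → 4
2:15pm end Ingrid → 3
2:45pm end Aoife → 2
3:00pm end Declan → 1
4:00pm end Ravi → 0
4:00pm start Felix → 1
6:00pm end Felix → 0
Peak is 4, at 2:00pm (Aoife, Declan, Ingrid, Ravi).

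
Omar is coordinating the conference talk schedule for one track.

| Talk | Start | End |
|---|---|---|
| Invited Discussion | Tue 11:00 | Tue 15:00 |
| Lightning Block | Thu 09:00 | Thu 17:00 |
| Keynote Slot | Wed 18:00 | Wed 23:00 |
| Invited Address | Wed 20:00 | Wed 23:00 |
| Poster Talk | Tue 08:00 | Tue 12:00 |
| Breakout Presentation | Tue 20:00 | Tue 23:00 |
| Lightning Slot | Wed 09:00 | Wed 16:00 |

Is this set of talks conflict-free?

No

Sorted by start: Poster Talk, Invited Discussion, Breakout Presentation, Lightning Slot, Keynote Slot, Invited Address, Lightning Block.
Invited Discussion starts before Poster Talk ends → Poster Talk and Invited Discussion overlap.
That's a conflict, so the schedule is not conflict-free.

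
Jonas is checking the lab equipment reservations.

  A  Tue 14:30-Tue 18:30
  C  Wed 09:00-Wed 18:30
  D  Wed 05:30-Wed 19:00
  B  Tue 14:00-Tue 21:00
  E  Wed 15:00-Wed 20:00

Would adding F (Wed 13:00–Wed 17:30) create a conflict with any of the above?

B: ends Tue 21:00 at or before F starts Wed 13:00 → clear.
A: ends Tue 18:30 at or before F starts Wed 13:00 → clear.
D: starts Wed 05:30 before F ends Wed 17:30, and ends Wed 19:00 after F starts Wed 13:00 → overlap.
C: starts Wed 09:00 before F ends Wed 17:30, and ends Wed 18:30 after F starts Wed 13:00 → overlap.
E: starts Wed 15:00 before F ends Wed 17:30, and ends Wed 20:00 after F starts Wed 13:00 → overlap.
F overlaps C, D, E.

Yes — it overlaps C, D, E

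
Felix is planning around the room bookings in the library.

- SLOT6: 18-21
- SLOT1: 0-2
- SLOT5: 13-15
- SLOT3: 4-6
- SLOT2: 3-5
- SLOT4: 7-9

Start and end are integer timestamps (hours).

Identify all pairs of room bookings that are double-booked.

SLOT2 & SLOT3

Sorted by start: SLOT1, SLOT2, SLOT3, SLOT4, SLOT5, SLOT6.
SLOT2 starts after SLOT1 ends; SLOT1 is clear from here.
SLOT3 starts before SLOT2 ends → SLOT2 and SLOT3 overlap.
SLOT4 starts after SLOT2 ends; SLOT2 is clear from here.
SLOT4 starts after SLOT3 ends; SLOT3 is clear from here.
SLOT5 starts after SLOT4 ends; SLOT4 is clear from here.
SLOT6 starts after SLOT5 ends.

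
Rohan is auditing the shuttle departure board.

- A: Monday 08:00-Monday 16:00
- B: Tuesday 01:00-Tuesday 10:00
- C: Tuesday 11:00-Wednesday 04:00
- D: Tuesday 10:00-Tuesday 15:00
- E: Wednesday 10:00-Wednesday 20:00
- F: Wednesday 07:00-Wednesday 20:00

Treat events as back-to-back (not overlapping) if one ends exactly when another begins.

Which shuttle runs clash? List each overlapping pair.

C & D, E & F

Two intervals overlap when each starts before the other ends.
Sorted by start: A, B, D, C, F, E.
B starts after A ends; A is clear from here.
D starts exactly when B ends (back-to-back, no overlap); B is clear from here.
C starts before D ends → D and C overlap.
F starts after D ends; D is clear from here.
F starts after C ends; C is clear from here.
E starts before F ends → F and E overlap.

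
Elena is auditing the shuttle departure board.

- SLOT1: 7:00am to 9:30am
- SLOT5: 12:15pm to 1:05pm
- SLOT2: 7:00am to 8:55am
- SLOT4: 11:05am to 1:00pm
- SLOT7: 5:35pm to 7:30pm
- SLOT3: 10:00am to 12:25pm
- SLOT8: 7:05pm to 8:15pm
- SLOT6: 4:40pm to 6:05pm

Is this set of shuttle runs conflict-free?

No

Sorted by start: SLOT1, SLOT2, SLOT3, SLOT4, SLOT5, SLOT6, SLOT7, SLOT8.
SLOT2 starts before SLOT1 ends → SLOT1 and SLOT2 overlap.
That's a conflict, so the schedule is not conflict-free.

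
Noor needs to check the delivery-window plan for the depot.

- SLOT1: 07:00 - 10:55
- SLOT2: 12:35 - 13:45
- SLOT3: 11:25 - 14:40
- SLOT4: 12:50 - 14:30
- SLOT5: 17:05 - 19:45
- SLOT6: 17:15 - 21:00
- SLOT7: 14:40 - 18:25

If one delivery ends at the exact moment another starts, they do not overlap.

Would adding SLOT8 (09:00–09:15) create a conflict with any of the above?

SLOT1: starts 07:00 before SLOT8 ends 09:15, and ends 10:55 after SLOT8 starts 09:00 → overlap.
SLOT3: starts 11:25 at or after SLOT8 ends 09:15 → clear.
SLOT2: starts 12:35 at or after SLOT8 ends 09:15 → clear.
SLOT4: starts 12:50 at or after SLOT8 ends 09:15 → clear.
SLOT7: starts 14:40 at or after SLOT8 ends 09:15 → clear.
SLOT5: starts 17:05 at or after SLOT8 ends 09:15 → clear.
SLOT6: starts 17:15 at or after SLOT8 ends 09:15 → clear.
SLOT8 overlaps SLOT1.

Yes — it overlaps SLOT1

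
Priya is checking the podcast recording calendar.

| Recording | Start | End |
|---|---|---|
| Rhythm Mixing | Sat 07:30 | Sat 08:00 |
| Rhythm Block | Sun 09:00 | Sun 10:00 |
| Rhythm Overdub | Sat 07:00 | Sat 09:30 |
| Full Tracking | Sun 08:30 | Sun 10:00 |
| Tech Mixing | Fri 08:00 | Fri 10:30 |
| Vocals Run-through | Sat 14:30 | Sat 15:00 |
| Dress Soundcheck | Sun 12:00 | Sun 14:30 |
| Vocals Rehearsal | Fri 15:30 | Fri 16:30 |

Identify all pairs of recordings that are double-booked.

Full Tracking & Rhythm Block, Rhythm Mixing & Rhythm Overdub

Two intervals overlap when each starts before the other ends.
Sorted by start: Tech Mixing, Vocals Rehearsal, Rhythm Overdub, Rhythm Mixing, Vocals Run-through, Full Tracking, Rhythm Block, Dress Soundcheck.
Vocals Rehearsal starts after Tech Mixing ends, so nothing later overlaps Tech Mixing either.
Rhythm Overdub starts after Vocals Rehearsal ends, so nothing later overlaps Vocals Rehearsal either.
Rhythm Mixing starts before Rhythm Overdub ends → Rhythm Overdub and Rhythm Mixing overlap.
Vocals Run-through starts after Rhythm Overdub ends, so nothing later overlaps Rhythm Overdub either.
Vocals Run-through starts after Rhythm Mixing ends, so nothing later overlaps Rhythm Mixing either.
Full Tracking starts after Vocals Run-through ends, so nothing later overlaps Vocals Run-through either.
Rhythm Block starts before Full Tracking ends → Full Tracking and Rhythm Block overlap.
Dress Soundcheck starts after Full Tracking ends.
Dress Soundcheck starts after Rhythm Block ends.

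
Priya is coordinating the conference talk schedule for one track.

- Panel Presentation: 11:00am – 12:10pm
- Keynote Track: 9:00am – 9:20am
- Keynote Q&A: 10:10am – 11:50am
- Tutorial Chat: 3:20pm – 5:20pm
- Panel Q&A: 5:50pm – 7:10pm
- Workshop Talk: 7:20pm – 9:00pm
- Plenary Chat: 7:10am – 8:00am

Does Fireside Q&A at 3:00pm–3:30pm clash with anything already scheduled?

Yes — it overlaps Tutorial Chat

Plenary Chat: ends 8:00am at or before Fireside Q&A starts 3:00pm → clear.
Keynote Track: ends 9:20am at or before Fireside Q&A starts 3:00pm → clear.
Keynote Q&A: ends 11:50am at or before Fireside Q&A starts 3:00pm → clear.
Panel Presentation: ends 12:10pm at or before Fireside Q&A starts 3:00pm → clear.
Tutorial Chat: starts 3:20pm before Fireside Q&A ends 3:30pm, and ends 5:20pm after Fireside Q&A starts 3:00pm → overlap.
Panel Q&A: starts 5:50pm at or after Fireside Q&A ends 3:30pm → clear.
Workshop Talk: starts 7:20pm at or after Fireside Q&A ends 3:30pm → clear.
Fireside Q&A overlaps Tutorial Chat.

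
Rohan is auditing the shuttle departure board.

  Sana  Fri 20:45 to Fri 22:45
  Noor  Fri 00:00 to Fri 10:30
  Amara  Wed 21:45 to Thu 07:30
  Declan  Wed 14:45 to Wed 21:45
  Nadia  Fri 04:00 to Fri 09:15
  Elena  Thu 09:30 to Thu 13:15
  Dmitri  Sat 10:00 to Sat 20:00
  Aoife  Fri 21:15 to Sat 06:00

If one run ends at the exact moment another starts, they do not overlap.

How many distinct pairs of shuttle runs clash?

2

Sorted by start: Declan, Amara, Elena, Noor, Nadia, Sana, Aoife, Dmitri.
Amara starts exactly when Declan ends (back-to-back, no overlap), so Declan has no further overlaps.
Elena starts after Amara ends, so Amara has no further overlaps.
Noor starts after Elena ends, so Elena has no further overlaps.
Nadia starts before Noor ends → Noor and Nadia overlap.
Sana starts after Noor ends, so Noor has no further overlaps.
Sana starts after Nadia ends, so Nadia has no further overlaps.
Aoife starts before Sana ends → Sana and Aoife overlap.
Dmitri starts after Sana ends.
Dmitri starts after Aoife ends.
Overlapping pairs: Aoife & Sana, Nadia & Noor — 2 in total.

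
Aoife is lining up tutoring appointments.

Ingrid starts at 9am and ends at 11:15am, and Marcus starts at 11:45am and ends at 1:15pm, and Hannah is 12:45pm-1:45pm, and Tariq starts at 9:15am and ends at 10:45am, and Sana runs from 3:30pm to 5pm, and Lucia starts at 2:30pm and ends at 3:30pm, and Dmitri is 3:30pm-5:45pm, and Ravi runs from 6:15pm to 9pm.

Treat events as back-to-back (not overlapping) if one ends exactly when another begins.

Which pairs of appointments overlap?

Dmitri & Sana, Hannah & Marcus, Ingrid & Tariq

Sorted by start: Ingrid, Tariq, Marcus, Hannah, Lucia, Sana, Dmitri, Ravi.
Tariq starts before Ingrid ends → Ingrid and Tariq overlap.
Marcus starts after Ingrid ends; Ingrid is clear from here.
Marcus starts after Tariq ends; Tariq is clear from here.
Hannah starts before Marcus ends → Marcus and Hannah overlap.
Lucia starts after Marcus ends; Marcus is clear from here.
Lucia starts after Hannah ends; Hannah is clear from here.
Sana starts exactly when Lucia ends (back-to-back, no overlap); Lucia is clear from here.
Dmitri starts before Sana ends → Sana and Dmitri overlap.
Ravi starts after Sana ends.
Ravi starts after Dmitri ends.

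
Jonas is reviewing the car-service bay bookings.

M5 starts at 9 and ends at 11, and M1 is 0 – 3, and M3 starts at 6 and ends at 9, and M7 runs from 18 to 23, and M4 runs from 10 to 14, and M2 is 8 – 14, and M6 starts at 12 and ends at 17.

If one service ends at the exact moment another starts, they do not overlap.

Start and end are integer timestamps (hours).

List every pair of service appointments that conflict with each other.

M2 & M3, M2 & M4, M2 & M5, M2 & M6, M4 & M5, M4 & M6

Sorted by start: M1, M3, M2, M5, M4, M6, M7.
M3 starts after M1 ends, so M1 has no further overlaps.
M2 starts before M3 ends → M3 and M2 overlap.
M5 starts exactly when M3 ends (back-to-back, no overlap), so M3 has no further overlaps.
M5 starts before M2 ends → M2 and M5 overlap.
M4 starts before M2 ends → M2 and M4 overlap.
M6 starts before M2 ends → M2 and M6 overlap.
M7 starts after M2 ends.
M4 starts before M5 ends → M5 and M4 overlap.
M6 starts after M5 ends, so M5 has no further overlaps.
M6 starts before M4 ends → M4 and M6 overlap.
M7 starts after M4 ends.
M7 starts after M6 ends.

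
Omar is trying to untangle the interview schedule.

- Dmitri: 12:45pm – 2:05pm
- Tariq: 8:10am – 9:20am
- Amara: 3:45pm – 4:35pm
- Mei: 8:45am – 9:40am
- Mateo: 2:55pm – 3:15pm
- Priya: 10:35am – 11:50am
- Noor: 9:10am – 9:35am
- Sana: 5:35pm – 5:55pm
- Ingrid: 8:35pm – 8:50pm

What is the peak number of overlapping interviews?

3

Sort all start/end points and keep a running count:
8:10am start Tariq → 1
8:45am start Mei → 2
9:10am start Noor → 3
9:20am end Tariq → 2
9:35am end Noor → 1
9:40am end Mei → 0
10:35am start Priya → 1
11:50am end Priya → 0
12:45pm start Dmitri → 1
2:05pm end Dmitri → 0
2:55pm start Mateo → 1
3:15pm end Mateo → 0
3:45pm start Amara → 1
4:35pm end Amara → 0
5:35pm start Sana → 1
5:55pm end Sana → 0
8:35pm start Ingrid → 1
8:50pm end Ingrid → 0
Peak is 3, at 9:10am (Mei, Noor, Tariq).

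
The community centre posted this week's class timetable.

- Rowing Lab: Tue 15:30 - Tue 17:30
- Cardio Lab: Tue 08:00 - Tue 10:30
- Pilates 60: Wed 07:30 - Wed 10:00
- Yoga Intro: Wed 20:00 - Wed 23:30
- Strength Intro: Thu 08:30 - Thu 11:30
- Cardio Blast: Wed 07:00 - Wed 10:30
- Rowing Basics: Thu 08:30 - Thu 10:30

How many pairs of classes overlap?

Two intervals overlap when each starts before the other ends.
Sorted by start: Cardio Lab, Rowing Lab, Cardio Blast, Pilates 60, Yoga Intro, Strength Intro, Rowing Basics.
Rowing Lab starts after Cardio Lab ends — done with Cardio Lab.
Cardio Blast starts after Rowing Lab ends — done with Rowing Lab.
Pilates 60 starts before Cardio Blast ends → Cardio Blast and Pilates 60 overlap.
Yoga Intro starts after Cardio Blast ends — done with Cardio Blast.
Yoga Intro starts after Pilates 60 ends — done with Pilates 60.
Strength Intro starts after Yoga Intro ends — done with Yoga Intro.
Rowing Basics starts before Strength Intro ends → Strength Intro and Rowing Basics overlap.
Overlapping pairs: Cardio Blast & Pilates 60, Rowing Basics & Strength Intro — 2 in total.

2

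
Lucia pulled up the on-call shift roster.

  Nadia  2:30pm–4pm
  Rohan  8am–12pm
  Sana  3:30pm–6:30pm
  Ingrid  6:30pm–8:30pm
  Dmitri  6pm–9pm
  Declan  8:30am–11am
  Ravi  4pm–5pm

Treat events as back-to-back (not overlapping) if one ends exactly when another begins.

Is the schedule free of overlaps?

Sorted by start: Rohan, Declan, Nadia, Sana, Ravi, Dmitri, Ingrid.
Declan starts before Rohan ends → Rohan and Declan overlap.
That's a conflict, so the schedule is not conflict-free.

No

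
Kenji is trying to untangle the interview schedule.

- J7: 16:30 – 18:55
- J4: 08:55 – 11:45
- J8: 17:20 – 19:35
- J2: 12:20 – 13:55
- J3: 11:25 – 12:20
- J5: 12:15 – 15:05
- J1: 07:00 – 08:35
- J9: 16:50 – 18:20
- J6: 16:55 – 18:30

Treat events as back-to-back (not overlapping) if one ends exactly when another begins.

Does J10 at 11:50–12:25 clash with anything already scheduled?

Yes — it overlaps J2, J3, J5

J1: ends 08:35 at or before J10 starts 11:50 → clear.
J4: ends 11:45 at or before J10 starts 11:50 → clear.
J3: starts 11:25 before J10 ends 12:25, and ends 12:20 after J10 starts 11:50 → overlap.
J5: starts 12:15 before J10 ends 12:25, and ends 15:05 after J10 starts 11:50 → overlap.
J2: starts 12:20 before J10 ends 12:25, and ends 13:55 after J10 starts 11:50 → overlap.
J7: starts 16:30 at or after J10 ends 12:25 → clear.
J9: starts 16:50 at or after J10 ends 12:25 → clear.
J6: starts 16:55 at or after J10 ends 12:25 → clear.
J8: starts 17:20 at or after J10 ends 12:25 → clear.
J10 overlaps J2, J3, J5.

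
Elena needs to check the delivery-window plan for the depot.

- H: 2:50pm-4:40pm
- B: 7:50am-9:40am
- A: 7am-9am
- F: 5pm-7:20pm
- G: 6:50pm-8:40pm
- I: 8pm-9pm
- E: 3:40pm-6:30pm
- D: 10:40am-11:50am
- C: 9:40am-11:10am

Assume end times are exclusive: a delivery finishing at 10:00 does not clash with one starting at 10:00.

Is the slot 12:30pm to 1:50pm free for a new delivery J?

A: ends 9am at or before J starts 12:30pm → clear.
B: ends 9:40am at or before J starts 12:30pm → clear.
C: ends 11:10am at or before J starts 12:30pm → clear.
D: ends 11:50am at or before J starts 12:30pm → clear.
H: starts 2:50pm at or after J ends 1:50pm → clear.
E: starts 3:40pm at or after J ends 1:50pm → clear.
F: starts 5pm at or after J ends 1:50pm → clear.
G: starts 6:50pm at or after J ends 1:50pm → clear.
I: starts 8pm at or after J ends 1:50pm → clear.

Yes — the slot is free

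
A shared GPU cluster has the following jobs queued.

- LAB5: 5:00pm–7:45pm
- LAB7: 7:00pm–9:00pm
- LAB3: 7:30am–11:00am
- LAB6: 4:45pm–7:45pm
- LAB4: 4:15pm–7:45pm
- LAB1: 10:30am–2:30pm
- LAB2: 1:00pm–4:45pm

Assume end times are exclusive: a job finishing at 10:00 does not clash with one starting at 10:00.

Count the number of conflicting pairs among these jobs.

Sorted by start: LAB3, LAB1, LAB2, LAB4, LAB6, LAB5, LAB7.
LAB1 starts before LAB3 ends → LAB3 and LAB1 overlap.
LAB2 starts after LAB3 ends; LAB3 is clear from here.
LAB2 starts before LAB1 ends → LAB1 and LAB2 overlap.
LAB4 starts after LAB1 ends; LAB1 is clear from here.
LAB4 starts before LAB2 ends → LAB2 and LAB4 overlap.
LAB6 starts exactly when LAB2 ends (back-to-back, no overlap); LAB2 is clear from here.
LAB6 starts before LAB4 ends → LAB4 and LAB6 overlap.
LAB5 starts before LAB4 ends → LAB4 and LAB5 overlap.
LAB7 starts before LAB4 ends → LAB4 and LAB7 overlap.
LAB5 starts before LAB6 ends → LAB6 and LAB5 overlap.
LAB7 starts before LAB6 ends → LAB6 and LAB7 overlap.
LAB7 starts before LAB5 ends → LAB5 and LAB7 overlap.
Overlapping pairs: LAB1 & LAB2, LAB1 & LAB3, LAB2 & LAB4, LAB4 & LAB5, LAB4 & LAB6, LAB4 & LAB7, LAB5 & LAB6, LAB5 & LAB7, LAB6 & LAB7 — 9 in total.

9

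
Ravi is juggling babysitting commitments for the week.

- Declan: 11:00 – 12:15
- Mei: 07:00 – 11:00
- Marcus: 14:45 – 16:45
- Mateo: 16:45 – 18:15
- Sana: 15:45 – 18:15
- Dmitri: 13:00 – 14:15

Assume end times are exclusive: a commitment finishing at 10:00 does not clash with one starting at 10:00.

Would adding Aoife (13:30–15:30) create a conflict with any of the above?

Yes — it overlaps Dmitri, Marcus

Mei: ends 11:00 at or before Aoife starts 13:30 → clear.
Declan: ends 12:15 at or before Aoife starts 13:30 → clear.
Dmitri: starts 13:00 before Aoife ends 15:30, and ends 14:15 after Aoife starts 13:30 → overlap.
Marcus: starts 14:45 before Aoife ends 15:30, and ends 16:45 after Aoife starts 13:30 → overlap.
Sana: starts 15:45 at or after Aoife ends 15:30 → clear.
Mateo: starts 16:45 at or after Aoife ends 15:30 → clear.
Aoife overlaps Marcus, Dmitri.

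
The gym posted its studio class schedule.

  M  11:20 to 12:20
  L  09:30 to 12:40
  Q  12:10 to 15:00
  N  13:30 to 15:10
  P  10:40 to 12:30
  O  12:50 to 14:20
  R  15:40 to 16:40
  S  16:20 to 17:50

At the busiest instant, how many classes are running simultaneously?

4

Sort all start/end points and keep a running count:
09:30 start L → 1
10:40 start P → 2
11:20 start M → 3
12:10 start Q → 4
12:20 end M → 3
12:30 end P → 2
12:40 end L → 1
12:50 start O → 2
13:30 start N → 3
14:20 end O → 2
15:00 end Q → 1
15:10 end N → 0
15:40 start R → 1
16:20 start S → 2
16:40 end R → 1
17:50 end S → 0
Peak is 4, at 12:10 (L, M, P, Q).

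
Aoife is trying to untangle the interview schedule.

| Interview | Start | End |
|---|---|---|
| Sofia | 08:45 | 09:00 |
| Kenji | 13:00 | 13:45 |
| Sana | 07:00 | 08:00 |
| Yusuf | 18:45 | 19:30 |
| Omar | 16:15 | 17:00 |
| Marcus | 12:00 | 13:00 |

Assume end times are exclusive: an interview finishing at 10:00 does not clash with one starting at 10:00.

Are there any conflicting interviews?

Check each pair: they overlap iff neither finishes before the other starts.
Sorted by start: Sana, Sofia, Marcus, Kenji, Omar, Yusuf.
Sofia starts after Sana ends, so nothing later overlaps Sana either.
Marcus starts after Sofia ends, so nothing later overlaps Sofia either.
Kenji starts exactly when Marcus ends (back-to-back, no overlap), so nothing later overlaps Marcus either.
Omar starts after Kenji ends, so nothing later overlaps Kenji either.
Yusuf starts after Omar ends.
Every pair is clear; the schedule has no overlaps.

No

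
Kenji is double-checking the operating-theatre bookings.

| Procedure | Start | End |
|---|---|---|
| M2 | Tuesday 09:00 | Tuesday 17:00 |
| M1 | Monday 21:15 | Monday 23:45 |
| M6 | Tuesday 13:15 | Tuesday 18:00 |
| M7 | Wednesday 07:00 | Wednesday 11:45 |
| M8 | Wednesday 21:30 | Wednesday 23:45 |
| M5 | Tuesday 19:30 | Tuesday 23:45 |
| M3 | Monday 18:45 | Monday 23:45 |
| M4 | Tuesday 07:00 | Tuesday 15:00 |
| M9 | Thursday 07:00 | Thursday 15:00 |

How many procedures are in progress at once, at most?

Sweep the timeline, counting +1 at each start and −1 at each end (ends before starts at a tie):
Monday 18:45 start M3 → 1
Monday 21:15 start M1 → 2
Monday 23:45 end M1 → 1
Monday 23:45 end M3 → 0
Tuesday 07:00 start M4 → 1
Tuesday 09:00 start M2 → 2
Tuesday 13:15 start M6 → 3
Tuesday 15:00 end M4 → 2
Tuesday 17:00 end M2 → 1
Tuesday 18:00 end M6 → 0
Tuesday 19:30 start M5 → 1
Tuesday 23:45 end M5 → 0
Wednesday 07:00 start M7 → 1
Wednesday 11:45 end M7 → 0
Wednesday 21:30 start M8 → 1
Wednesday 23:45 end M8 → 0
Thursday 07:00 start M9 → 1
Thursday 15:00 end M9 → 0
Peak is 3, at Tuesday 13:15 (M2, M4, M6).

3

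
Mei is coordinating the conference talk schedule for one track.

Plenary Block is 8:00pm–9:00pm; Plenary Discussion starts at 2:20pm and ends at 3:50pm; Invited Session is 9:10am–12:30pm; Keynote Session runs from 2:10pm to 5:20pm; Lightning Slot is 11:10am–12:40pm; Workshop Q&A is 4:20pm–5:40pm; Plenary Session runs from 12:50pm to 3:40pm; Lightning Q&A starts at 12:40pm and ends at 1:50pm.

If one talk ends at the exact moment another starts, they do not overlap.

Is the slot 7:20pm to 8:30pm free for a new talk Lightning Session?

No — it overlaps Plenary Block

Invited Session: ends 12:30pm at or before Lightning Session starts 7:20pm → clear.
Lightning Slot: ends 12:40pm at or before Lightning Session starts 7:20pm → clear.
Lightning Q&A: ends 1:50pm at or before Lightning Session starts 7:20pm → clear.
Plenary Session: ends 3:40pm at or before Lightning Session starts 7:20pm → clear.
Keynote Session: ends 5:20pm at or before Lightning Session starts 7:20pm → clear.
Plenary Discussion: ends 3:50pm at or before Lightning Session starts 7:20pm → clear.
Workshop Q&A: ends 5:40pm at or before Lightning Session starts 7:20pm → clear.
Plenary Block: starts 8:00pm before Lightning Session ends 8:30pm, and ends 9:00pm after Lightning Session starts 7:20pm → overlap.
Lightning Session overlaps Plenary Block.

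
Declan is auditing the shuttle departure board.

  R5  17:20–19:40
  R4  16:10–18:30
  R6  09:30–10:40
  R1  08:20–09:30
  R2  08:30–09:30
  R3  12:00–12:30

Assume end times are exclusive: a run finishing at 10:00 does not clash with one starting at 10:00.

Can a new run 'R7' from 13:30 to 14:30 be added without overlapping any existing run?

Yes — the slot is free

R1: ends 09:30 at or before R7 starts 13:30 → clear.
R2: ends 09:30 at or before R7 starts 13:30 → clear.
R6: ends 10:40 at or before R7 starts 13:30 → clear.
R3: ends 12:30 at or before R7 starts 13:30 → clear.
R4: starts 16:10 at or after R7 ends 14:30 → clear.
R5: starts 17:20 at or after R7 ends 14:30 → clear.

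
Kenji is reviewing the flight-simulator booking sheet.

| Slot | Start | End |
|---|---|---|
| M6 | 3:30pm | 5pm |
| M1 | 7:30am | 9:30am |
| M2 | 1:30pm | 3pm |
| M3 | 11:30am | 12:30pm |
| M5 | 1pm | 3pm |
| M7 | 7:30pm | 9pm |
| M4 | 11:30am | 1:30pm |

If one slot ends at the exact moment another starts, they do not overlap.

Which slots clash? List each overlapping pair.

Sorted by start: M1, M3, M4, M5, M2, M6, M7.
M3 starts after M1 ends, so nothing later overlaps M1 either.
M4 starts before M3 ends → M3 and M4 overlap.
M5 starts after M3 ends, so nothing later overlaps M3 either.
M5 starts before M4 ends → M4 and M5 overlap.
M2 starts exactly when M4 ends (back-to-back, no overlap), so nothing later overlaps M4 either.
M2 starts before M5 ends → M5 and M2 overlap.
M6 starts after M5 ends, so nothing later overlaps M5 either.
M6 starts after M2 ends, so nothing later overlaps M2 either.
M7 starts after M6 ends.

M2 & M5, M3 & M4, M4 & M5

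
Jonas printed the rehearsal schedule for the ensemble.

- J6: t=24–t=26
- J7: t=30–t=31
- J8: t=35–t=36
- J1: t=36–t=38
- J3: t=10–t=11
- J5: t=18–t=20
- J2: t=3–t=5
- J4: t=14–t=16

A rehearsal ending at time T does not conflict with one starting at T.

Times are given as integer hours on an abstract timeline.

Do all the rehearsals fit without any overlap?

Sorted by start: J2, J3, J4, J5, J6, J7, J8, J1.
J3 starts after J2 ends, so J2 has no further overlaps.
J4 starts after J3 ends, so J3 has no further overlaps.
J5 starts after J4 ends, so J4 has no further overlaps.
J6 starts after J5 ends, so J5 has no further overlaps.
J7 starts after J6 ends, so J6 has no further overlaps.
J8 starts after J7 ends, so J7 has no further overlaps.
J1 starts exactly when J8 ends (back-to-back, no overlap).
Every pair is clear; the schedule has no overlaps.

Yes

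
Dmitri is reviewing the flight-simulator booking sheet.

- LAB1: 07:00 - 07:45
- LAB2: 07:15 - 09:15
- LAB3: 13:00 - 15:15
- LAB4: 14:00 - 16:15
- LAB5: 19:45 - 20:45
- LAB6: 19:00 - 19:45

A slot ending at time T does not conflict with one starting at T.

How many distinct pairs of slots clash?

2

Sorted by start: LAB1, LAB2, LAB3, LAB4, LAB6, LAB5.
LAB2 starts before LAB1 ends → LAB1 and LAB2 overlap.
LAB3 starts after LAB1 ends — done with LAB1.
LAB3 starts after LAB2 ends — done with LAB2.
LAB4 starts before LAB3 ends → LAB3 and LAB4 overlap.
LAB6 starts after LAB3 ends — done with LAB3.
LAB6 starts after LAB4 ends — done with LAB4.
LAB5 starts exactly when LAB6 ends (back-to-back, no overlap).
Overlapping pairs: LAB1 & LAB2, LAB3 & LAB4 — 2 in total.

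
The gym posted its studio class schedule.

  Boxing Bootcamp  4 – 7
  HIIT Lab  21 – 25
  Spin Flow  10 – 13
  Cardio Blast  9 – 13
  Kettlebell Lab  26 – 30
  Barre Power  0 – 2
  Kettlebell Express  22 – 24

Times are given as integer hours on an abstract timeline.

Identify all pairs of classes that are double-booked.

Cardio Blast & Spin Flow, HIIT Lab & Kettlebell Express

Check each pair: they overlap iff neither finishes before the other starts.
Sorted by start: Barre Power, Boxing Bootcamp, Cardio Blast, Spin Flow, HIIT Lab, Kettlebell Express, Kettlebell Lab.
Boxing Bootcamp starts after Barre Power ends, so Barre Power has no further overlaps.
Cardio Blast starts after Boxing Bootcamp ends, so Boxing Bootcamp has no further overlaps.
Spin Flow starts before Cardio Blast ends → Cardio Blast and Spin Flow overlap.
HIIT Lab starts after Cardio Blast ends, so Cardio Blast has no further overlaps.
HIIT Lab starts after Spin Flow ends, so Spin Flow has no further overlaps.
Kettlebell Express starts before HIIT Lab ends → HIIT Lab and Kettlebell Express overlap.
Kettlebell Lab starts after HIIT Lab ends.
Kettlebell Lab starts after Kettlebell Express ends.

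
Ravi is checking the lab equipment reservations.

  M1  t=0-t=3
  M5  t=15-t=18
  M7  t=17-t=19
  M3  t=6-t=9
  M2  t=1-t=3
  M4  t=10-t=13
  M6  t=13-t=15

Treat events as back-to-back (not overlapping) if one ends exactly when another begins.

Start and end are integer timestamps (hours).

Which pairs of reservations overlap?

Sorted by start: M1, M2, M3, M4, M6, M5, M7.
M2 starts before M1 ends → M1 and M2 overlap.
M3 starts after M1 ends, so nothing later overlaps M1 either.
M3 starts after M2 ends, so nothing later overlaps M2 either.
M4 starts after M3 ends, so nothing later overlaps M3 either.
M6 starts exactly when M4 ends (back-to-back, no overlap), so nothing later overlaps M4 either.
M5 starts exactly when M6 ends (back-to-back, no overlap), so nothing later overlaps M6 either.
M7 starts before M5 ends → M5 and M7 overlap.

M1 & M2, M5 & M7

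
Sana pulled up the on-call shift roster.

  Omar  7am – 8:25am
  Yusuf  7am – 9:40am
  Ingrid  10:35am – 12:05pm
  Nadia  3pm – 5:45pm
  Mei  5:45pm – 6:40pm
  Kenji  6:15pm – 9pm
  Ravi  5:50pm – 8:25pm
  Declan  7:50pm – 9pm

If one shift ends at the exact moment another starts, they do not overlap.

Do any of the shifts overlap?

Yes

Sorted by start: Omar, Yusuf, Ingrid, Nadia, Mei, Ravi, Kenji, Declan.
Yusuf starts before Omar ends → Omar and Yusuf overlap.
That's a conflict, so the schedule is not conflict-free.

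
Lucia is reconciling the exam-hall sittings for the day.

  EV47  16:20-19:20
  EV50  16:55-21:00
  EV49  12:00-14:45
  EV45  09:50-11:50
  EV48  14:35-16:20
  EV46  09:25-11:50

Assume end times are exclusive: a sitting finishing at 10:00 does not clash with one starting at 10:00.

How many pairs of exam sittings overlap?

3

Sorted by start: EV46, EV45, EV49, EV48, EV47, EV50.
EV45 starts before EV46 ends → EV46 and EV45 overlap.
EV49 starts after EV46 ends, so nothing later overlaps EV46 either.
EV49 starts after EV45 ends, so nothing later overlaps EV45 either.
EV48 starts before EV49 ends → EV49 and EV48 overlap.
EV47 starts after EV49 ends, so nothing later overlaps EV49 either.
EV47 starts exactly when EV48 ends (back-to-back, no overlap), so nothing later overlaps EV48 either.
EV50 starts before EV47 ends → EV47 and EV50 overlap.
Overlapping pairs: EV45 & EV46, EV47 & EV50, EV48 & EV49 — 3 in total.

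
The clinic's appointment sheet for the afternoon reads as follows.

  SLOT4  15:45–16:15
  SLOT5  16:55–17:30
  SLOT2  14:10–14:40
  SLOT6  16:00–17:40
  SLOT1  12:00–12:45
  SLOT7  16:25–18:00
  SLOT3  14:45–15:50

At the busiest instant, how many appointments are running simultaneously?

Sweep the timeline, counting +1 at each start and −1 at each end (ends before starts at a tie):
12:00 start SLOT1 → 1
12:45 end SLOT1 → 0
14:10 start SLOT2 → 1
14:40 end SLOT2 → 0
14:45 start SLOT3 → 1
15:45 start SLOT4 → 2
15:50 end SLOT3 → 1
16:00 start SLOT6 → 2
16:15 end SLOT4 → 1
16:25 start SLOT7 → 2
16:55 start SLOT5 → 3
17:30 end SLOT5 → 2
17:40 end SLOT6 → 1
18:00 end SLOT7 → 0
Peak is 3, at 16:55 (SLOT5, SLOT6, SLOT7).

3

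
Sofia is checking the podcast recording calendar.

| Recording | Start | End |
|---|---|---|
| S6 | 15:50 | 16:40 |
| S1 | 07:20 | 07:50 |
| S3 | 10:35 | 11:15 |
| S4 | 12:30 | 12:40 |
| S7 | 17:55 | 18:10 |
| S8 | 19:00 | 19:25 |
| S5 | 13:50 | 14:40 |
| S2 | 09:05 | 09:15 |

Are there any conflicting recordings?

Sorted by start: S1, S2, S3, S4, S5, S6, S7, S8.
S2 starts after S1 ends — done with S1.
S3 starts after S2 ends — done with S2.
S4 starts after S3 ends — done with S3.
S5 starts after S4 ends — done with S4.
S6 starts after S5 ends — done with S5.
S7 starts after S6 ends — done with S6.
S8 starts after S7 ends.
Every pair is clear; the schedule has no overlaps.

No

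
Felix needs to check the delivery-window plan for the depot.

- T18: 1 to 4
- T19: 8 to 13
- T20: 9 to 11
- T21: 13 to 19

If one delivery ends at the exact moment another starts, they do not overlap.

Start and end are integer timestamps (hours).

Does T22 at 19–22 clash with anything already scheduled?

T18: ends 4 at or before T22 starts 19 → clear.
T19: ends 13 at or before T22 starts 19 → clear.
T20: ends 11 at or before T22 starts 19 → clear.
T21: ends 19 at or before T22 starts 19 → clear.

No — it doesn't clash with anything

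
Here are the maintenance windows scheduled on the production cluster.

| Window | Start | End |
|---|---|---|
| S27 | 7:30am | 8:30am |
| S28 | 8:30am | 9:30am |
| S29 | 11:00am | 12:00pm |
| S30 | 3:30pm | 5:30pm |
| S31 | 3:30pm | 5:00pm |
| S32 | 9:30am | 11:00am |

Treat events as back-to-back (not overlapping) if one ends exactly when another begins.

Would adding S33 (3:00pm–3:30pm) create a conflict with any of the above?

No — it doesn't clash with anything

S27: ends 8:30am at or before S33 starts 3:00pm → clear.
S28: ends 9:30am at or before S33 starts 3:00pm → clear.
S32: ends 11:00am at or before S33 starts 3:00pm → clear.
S29: ends 12:00pm at or before S33 starts 3:00pm → clear.
S30: starts 3:30pm at or after S33 ends 3:30pm → clear.
S31: starts 3:30pm at or after S33 ends 3:30pm → clear.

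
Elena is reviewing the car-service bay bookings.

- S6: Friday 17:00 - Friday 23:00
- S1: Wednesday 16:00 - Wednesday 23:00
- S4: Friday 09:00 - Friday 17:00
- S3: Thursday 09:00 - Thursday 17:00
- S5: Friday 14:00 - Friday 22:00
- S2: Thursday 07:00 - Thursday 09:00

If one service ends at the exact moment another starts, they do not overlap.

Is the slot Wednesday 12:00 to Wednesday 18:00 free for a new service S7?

S1: starts Wednesday 16:00 before S7 ends Wednesday 18:00, and ends Wednesday 23:00 after S7 starts Wednesday 12:00 → overlap.
S2: starts Thursday 07:00 at or after S7 ends Wednesday 18:00 → clear.
S3: starts Thursday 09:00 at or after S7 ends Wednesday 18:00 → clear.
S4: starts Friday 09:00 at or after S7 ends Wednesday 18:00 → clear.
S5: starts Friday 14:00 at or after S7 ends Wednesday 18:00 → clear.
S6: starts Friday 17:00 at or after S7 ends Wednesday 18:00 → clear.
S7 overlaps S1.

No — it overlaps S1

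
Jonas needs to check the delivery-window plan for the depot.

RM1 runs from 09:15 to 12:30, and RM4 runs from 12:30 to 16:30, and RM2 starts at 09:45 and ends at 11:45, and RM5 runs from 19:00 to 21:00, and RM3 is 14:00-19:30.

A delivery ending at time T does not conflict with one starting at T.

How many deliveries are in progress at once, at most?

2

Sweep the timeline, counting +1 at each start and −1 at each end (ends before starts at a tie):
09:15 start RM1 → 1
09:45 start RM2 → 2
11:45 end RM2 → 1
12:30 end RM1 → 0
12:30 start RM4 → 1
14:00 start RM3 → 2
16:30 end RM4 → 1
19:00 start RM5 → 2
19:30 end RM3 → 1
21:00 end RM5 → 0
Peak is 2, at 09:45 (RM1, RM2).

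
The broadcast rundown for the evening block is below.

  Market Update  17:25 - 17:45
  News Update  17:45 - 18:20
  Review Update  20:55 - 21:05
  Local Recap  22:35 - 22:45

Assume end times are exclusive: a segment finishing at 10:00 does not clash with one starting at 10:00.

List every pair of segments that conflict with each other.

no conflicts

Sorted by start: Market Update, News Update, Review Update, Local Recap.
News Update starts exactly when Market Update ends (back-to-back, no overlap), so Market Update has no further overlaps.
Review Update starts after News Update ends, so News Update has no further overlaps.
Local Recap starts after Review Update ends.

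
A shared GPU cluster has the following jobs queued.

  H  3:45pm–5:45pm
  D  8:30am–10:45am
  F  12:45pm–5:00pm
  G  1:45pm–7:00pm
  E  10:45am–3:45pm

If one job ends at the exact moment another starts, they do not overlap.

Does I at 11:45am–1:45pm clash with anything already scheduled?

D: ends 10:45am at or before I starts 11:45am → clear.
E: starts 10:45am before I ends 1:45pm, and ends 3:45pm after I starts 11:45am → overlap.
F: starts 12:45pm before I ends 1:45pm, and ends 5:00pm after I starts 11:45am → overlap.
G: starts 1:45pm at or after I ends 1:45pm → clear.
H: starts 3:45pm at or after I ends 1:45pm → clear.
I overlaps E, F.

Yes — it overlaps E, F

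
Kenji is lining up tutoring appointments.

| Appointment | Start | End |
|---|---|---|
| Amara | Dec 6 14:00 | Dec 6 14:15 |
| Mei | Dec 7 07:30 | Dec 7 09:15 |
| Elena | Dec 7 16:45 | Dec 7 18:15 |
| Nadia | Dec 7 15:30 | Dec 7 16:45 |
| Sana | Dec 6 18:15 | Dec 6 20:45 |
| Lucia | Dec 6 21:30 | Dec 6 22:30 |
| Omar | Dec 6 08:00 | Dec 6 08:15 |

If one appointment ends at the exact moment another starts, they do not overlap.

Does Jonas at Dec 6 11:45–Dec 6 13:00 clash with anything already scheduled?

No — it doesn't clash with anything

Omar: ends Dec 6 08:15 at or before Jonas starts Dec 6 11:45 → clear.
Amara: starts Dec 6 14:00 at or after Jonas ends Dec 6 13:00 → clear.
Sana: starts Dec 6 18:15 at or after Jonas ends Dec 6 13:00 → clear.
Lucia: starts Dec 6 21:30 at or after Jonas ends Dec 6 13:00 → clear.
Mei: starts Dec 7 07:30 at or after Jonas ends Dec 6 13:00 → clear.
Nadia: starts Dec 7 15:30 at or after Jonas ends Dec 6 13:00 → clear.
Elena: starts Dec 7 16:45 at or after Jonas ends Dec 6 13:00 → clear.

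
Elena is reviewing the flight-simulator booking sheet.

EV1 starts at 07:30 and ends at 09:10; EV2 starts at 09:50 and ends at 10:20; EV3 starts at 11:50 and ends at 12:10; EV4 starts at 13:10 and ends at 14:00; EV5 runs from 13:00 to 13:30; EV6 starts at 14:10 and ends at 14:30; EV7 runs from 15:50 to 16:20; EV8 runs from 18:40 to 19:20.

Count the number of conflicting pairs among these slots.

Sorted by start: EV1, EV2, EV3, EV5, EV4, EV6, EV7, EV8.
EV2 starts after EV1 ends, so nothing later overlaps EV1 either.
EV3 starts after EV2 ends, so nothing later overlaps EV2 either.
EV5 starts after EV3 ends, so nothing later overlaps EV3 either.
EV4 starts before EV5 ends → EV5 and EV4 overlap.
EV6 starts after EV5 ends, so nothing later overlaps EV5 either.
EV6 starts after EV4 ends, so nothing later overlaps EV4 either.
EV7 starts after EV6 ends, so nothing later overlaps EV6 either.
EV8 starts after EV7 ends.
Overlapping pairs: EV4 & EV5 — 1 in total.

1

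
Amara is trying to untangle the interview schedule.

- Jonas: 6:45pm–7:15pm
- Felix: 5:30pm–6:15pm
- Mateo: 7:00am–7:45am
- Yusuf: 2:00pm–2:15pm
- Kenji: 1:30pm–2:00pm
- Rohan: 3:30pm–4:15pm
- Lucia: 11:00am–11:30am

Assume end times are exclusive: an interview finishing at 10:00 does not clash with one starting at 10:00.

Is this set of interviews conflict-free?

Yes

Sorted by start: Mateo, Lucia, Kenji, Yusuf, Rohan, Felix, Jonas.
Lucia starts after Mateo ends, so Mateo has no further overlaps.
Kenji starts after Lucia ends, so Lucia has no further overlaps.
Yusuf starts exactly when Kenji ends (back-to-back, no overlap), so Kenji has no further overlaps.
Rohan starts after Yusuf ends, so Yusuf has no further overlaps.
Felix starts after Rohan ends, so Rohan has no further overlaps.
Jonas starts after Felix ends.
Every pair is clear; the schedule has no overlaps.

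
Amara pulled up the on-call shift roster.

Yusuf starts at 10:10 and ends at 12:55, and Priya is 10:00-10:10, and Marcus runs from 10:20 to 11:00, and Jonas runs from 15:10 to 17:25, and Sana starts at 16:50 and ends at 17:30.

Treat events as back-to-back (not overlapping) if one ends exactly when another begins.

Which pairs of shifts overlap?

Two intervals overlap when each starts before the other ends.
Sorted by start: Priya, Yusuf, Marcus, Jonas, Sana.
Yusuf starts exactly when Priya ends (back-to-back, no overlap); Priya is clear from here.
Marcus starts before Yusuf ends → Yusuf and Marcus overlap.
Jonas starts after Yusuf ends; Yusuf is clear from here.
Jonas starts after Marcus ends; Marcus is clear from here.
Sana starts before Jonas ends → Jonas and Sana overlap.

Jonas & Sana, Marcus & Yusuf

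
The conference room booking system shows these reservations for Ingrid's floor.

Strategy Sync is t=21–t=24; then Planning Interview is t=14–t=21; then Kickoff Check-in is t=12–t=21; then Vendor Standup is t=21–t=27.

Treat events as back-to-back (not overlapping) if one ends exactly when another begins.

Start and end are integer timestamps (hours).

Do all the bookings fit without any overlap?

Two intervals overlap when each starts before the other ends.
Sorted by start: Kickoff Check-in, Planning Interview, Strategy Sync, Vendor Standup.
Planning Interview starts before Kickoff Check-in ends → Kickoff Check-in and Planning Interview overlap.
That's a conflict, so the schedule is not conflict-free.

No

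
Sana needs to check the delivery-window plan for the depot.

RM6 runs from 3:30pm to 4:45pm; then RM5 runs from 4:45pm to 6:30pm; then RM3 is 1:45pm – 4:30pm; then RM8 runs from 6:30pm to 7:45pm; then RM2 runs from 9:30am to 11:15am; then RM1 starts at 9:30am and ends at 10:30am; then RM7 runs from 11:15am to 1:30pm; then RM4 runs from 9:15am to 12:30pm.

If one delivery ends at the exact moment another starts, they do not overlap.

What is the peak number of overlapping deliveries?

3

Sort all start/end points and keep a running count:
9:15am start RM4 → 1
9:30am start RM1 → 2
9:30am start RM2 → 3
10:30am end RM1 → 2
11:15am end RM2 → 1
11:15am start RM7 → 2
12:30pm end RM4 → 1
1:30pm end RM7 → 0
1:45pm start RM3 → 1
3:30pm start RM6 → 2
4:30pm end RM3 → 1
4:45pm end RM6 → 0
4:45pm start RM5 → 1
6:30pm end RM5 → 0
6:30pm start RM8 → 1
7:45pm end RM8 → 0
Peak is 3, at 9:30am (RM1, RM2, RM4).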